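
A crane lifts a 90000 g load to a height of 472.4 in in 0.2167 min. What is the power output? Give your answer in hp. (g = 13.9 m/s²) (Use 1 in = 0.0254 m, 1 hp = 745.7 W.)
Convert to SI: m = 90.0 kg, h = 11.999 m, t = 13.002 s
P = mgh/t = (90.0)(13.9)(11.999)/13.002 = 1154.49 W = 1.548 hp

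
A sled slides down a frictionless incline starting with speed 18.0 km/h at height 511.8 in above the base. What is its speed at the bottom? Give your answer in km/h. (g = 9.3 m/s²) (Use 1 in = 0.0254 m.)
Convert to SI: v₀ = 5.0 m/s, h = 12.9997 m
½mv₀² + mgh = ½mv² ⇒ v = √(v₀² + 2gh) = √(5.0² + 2·9.3·12.9997) = 16.3339 m/s = 58.8 km/h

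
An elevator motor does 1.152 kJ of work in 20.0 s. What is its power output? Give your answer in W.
Convert to SI: W = 1152.0 J, t = 20.0 s
P = W/t = 1152.0/20.0 = 57.6 W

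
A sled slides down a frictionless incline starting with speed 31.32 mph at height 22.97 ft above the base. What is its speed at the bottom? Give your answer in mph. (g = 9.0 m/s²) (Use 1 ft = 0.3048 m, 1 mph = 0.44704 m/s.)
Convert to SI: v₀ = 14.0013 m/s, h = 7.00126 m
½mv₀² + mgh = ½mv² ⇒ v = √(v₀² + 2gh) = √(14.0013² + 2·9.0·7.00126) = 17.946 m/s = 40.14 mph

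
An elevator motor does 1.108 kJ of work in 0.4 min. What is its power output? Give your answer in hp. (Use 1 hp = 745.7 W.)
Convert to SI: W = 1108.0 J, t = 24.0 s
P = W/t = 1108.0/24.0 = 46.1667 W = 0.06191 hp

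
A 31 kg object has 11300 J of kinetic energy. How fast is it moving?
v = √(2·KE/m) = √(2·11300/31) = 27.0 m/s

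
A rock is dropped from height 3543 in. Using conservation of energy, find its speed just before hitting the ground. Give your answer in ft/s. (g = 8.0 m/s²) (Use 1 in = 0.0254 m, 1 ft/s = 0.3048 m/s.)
Convert to SI: h = 89.9922 m
mgh = ½mv² ⇒ v = √(2gh) = √(2·8.0·89.9922) = 37.9457 m/s = 124.5 ft/s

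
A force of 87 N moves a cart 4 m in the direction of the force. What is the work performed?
W = F·d = (87)(4) = 348.0 J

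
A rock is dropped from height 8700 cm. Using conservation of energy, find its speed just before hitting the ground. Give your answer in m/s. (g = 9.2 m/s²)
Convert to SI: h = 87.0 m
mgh = ½mv² ⇒ v = √(2gh) = √(2·9.2·87.0) = 40.01 m/s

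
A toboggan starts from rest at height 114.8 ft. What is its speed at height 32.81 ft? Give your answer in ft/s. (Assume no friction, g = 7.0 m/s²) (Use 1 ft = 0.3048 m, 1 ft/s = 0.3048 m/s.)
Convert to SI: h₁−h₂ = 24.9906 m
mgh₁ = mgh₂ + ½mv² ⇒ v = √(2g(h₁−h₂)) = √(2·7.0·24.9906) = 18.7048 m/s = 61.37 ft/s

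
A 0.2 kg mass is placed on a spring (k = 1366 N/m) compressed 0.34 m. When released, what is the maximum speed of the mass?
½kx² = ½mv² ⇒ v = x√(k/m) = (0.34)√(1366/0.2) = 28.1 m/s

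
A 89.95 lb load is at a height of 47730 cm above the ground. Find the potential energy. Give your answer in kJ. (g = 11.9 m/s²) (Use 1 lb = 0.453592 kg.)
Convert to SI: m = 40.8006 kg, h = 477.3 m
PE = mgh = (40.8006)(11.9)(477.3) = 231742 J = 231.7 kJ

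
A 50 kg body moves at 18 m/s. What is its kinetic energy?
KE = ½mv² = ½(50)(18)² = 8100.0 J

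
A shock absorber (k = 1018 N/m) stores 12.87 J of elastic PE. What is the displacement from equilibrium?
x = √(2·PE/k) = √(2·12.87/1018) = 0.159 m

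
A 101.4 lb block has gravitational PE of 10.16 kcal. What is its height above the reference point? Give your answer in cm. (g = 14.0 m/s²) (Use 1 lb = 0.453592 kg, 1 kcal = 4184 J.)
Convert to SI: m = 45.9942 kg, PE = 42509.4 J
h = PE/(mg) = 42509.4/(45.9942·14.0) = 66.0167 m = 6602 cm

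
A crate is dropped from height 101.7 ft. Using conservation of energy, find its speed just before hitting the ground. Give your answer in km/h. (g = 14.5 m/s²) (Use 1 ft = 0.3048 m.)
Convert to SI: h = 30.9982 m
mgh = ½mv² ⇒ v = √(2gh) = √(2·14.5·30.9982) = 29.9824 m/s = 107.9 km/h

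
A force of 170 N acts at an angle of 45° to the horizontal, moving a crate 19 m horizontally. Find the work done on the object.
W = F·d·cosθ = (170)(19)cos(45°) = 2284 J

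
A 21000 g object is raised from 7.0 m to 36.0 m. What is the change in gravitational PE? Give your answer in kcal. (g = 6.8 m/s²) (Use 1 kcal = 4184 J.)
Convert to SI: m = 21.0 kg, Δh = 29.0 m
ΔPE = mgΔh = (21.0)(6.8)(29.0) = 4141.2 J = 0.9898 kcal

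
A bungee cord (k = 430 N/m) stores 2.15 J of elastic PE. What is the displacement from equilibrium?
x = √(2·PE/k) = √(2·2.15/430) = 0.1 m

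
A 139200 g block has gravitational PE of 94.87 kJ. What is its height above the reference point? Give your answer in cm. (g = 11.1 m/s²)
Convert to SI: m = 139.2 kg, PE = 94870.0 J
h = PE/(mg) = 94870.0/(139.2·11.1) = 61.3998 m = 6140 cm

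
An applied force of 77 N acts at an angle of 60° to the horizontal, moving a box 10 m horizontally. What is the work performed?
W = F·d·cosθ = (77)(10)cos(60°) = 385.0 J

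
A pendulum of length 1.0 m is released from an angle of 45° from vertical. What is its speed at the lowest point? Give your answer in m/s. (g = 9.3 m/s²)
h = L(1 − cosθ) = 1.0(1 − cos45°) = 0.292893 m
v = √(2gh) = √(2·9.3·0.292893) = 2.334 m/s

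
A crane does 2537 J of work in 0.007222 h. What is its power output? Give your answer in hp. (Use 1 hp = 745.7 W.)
Convert to SI: W = 2537.0 J, t = 25.9992 s
P = W/t = 2537.0/25.9992 = 97.5799 W = 0.1309 hp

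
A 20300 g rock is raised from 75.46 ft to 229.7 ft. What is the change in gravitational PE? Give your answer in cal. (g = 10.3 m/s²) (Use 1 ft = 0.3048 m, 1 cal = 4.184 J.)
Convert to SI: m = 20.3 kg, Δh = 47.0124 m
ΔPE = mgΔh = (20.3)(10.3)(47.0124) = 9829.81 J = 2349 cal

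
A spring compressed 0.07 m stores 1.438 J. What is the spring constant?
k = 2·PE/x² = 2·1.438/(0.07)² = 586.9 N/m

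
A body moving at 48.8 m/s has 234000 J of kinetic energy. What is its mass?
m = 2·KE/v² = 2·234000/(48.8)² = 196.5 kg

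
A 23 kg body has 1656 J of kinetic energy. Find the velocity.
v = √(2·KE/m) = √(2·1656/23) = 12.0 m/s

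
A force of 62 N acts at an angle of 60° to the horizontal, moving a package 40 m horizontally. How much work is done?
W = F·d·cosθ = (62)(40)cos(60°) = 1240 J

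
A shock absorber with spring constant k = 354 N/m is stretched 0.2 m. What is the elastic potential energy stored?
PE = ½kx² = ½(354)(0.2)² = 7.08 J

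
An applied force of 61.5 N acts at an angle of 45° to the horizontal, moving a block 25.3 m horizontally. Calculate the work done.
W = F·d·cosθ = (61.5)(25.3)cos(45°) = 1100 J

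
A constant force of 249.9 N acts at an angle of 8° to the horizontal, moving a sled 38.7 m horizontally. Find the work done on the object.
W = F·d·cosθ = (249.9)(38.7)cos(8°) = 9577 J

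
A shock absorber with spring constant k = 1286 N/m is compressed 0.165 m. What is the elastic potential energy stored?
PE = ½kx² = ½(1286)(0.165)² = 17.51 J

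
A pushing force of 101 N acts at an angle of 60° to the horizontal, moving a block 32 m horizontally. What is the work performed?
W = F·d·cosθ = (101)(32)cos(60°) = 1616 J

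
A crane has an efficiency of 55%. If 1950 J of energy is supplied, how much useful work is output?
W_out = η·W_in = 0.55·1950 = 1072.5 J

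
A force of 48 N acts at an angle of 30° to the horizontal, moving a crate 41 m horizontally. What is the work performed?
W = F·d·cosθ = (48)(41)cos(30°) = 1704 J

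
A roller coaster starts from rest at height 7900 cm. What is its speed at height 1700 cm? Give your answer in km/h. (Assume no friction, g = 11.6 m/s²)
Convert to SI: h₁−h₂ = 62.0 m
mgh₁ = mgh₂ + ½mv² ⇒ v = √(2g(h₁−h₂)) = √(2·11.6·62.0) = 37.9262 m/s = 136.5 km/h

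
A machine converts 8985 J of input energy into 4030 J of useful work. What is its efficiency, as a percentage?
η = W_out/W_in = 4030/8985 = 44.85%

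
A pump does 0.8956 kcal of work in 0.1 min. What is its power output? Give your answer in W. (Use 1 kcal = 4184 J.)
Convert to SI: W = 3747.19 J, t = 6.0 s
P = W/t = 3747.19/6.0 = 624.5 W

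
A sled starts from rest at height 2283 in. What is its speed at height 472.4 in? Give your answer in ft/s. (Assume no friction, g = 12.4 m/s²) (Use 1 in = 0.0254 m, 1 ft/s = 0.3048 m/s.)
Convert to SI: h₁−h₂ = 45.9892 m
mgh₁ = mgh₂ + ½mv² ⇒ v = √(2g(h₁−h₂)) = √(2·12.4·45.9892) = 33.7718 m/s = 110.8 ft/s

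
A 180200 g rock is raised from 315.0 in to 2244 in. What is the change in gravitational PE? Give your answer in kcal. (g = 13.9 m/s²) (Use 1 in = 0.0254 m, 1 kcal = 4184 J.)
Convert to SI: m = 180.2 kg, Δh = 48.9966 m
ΔPE = mgΔh = (180.2)(13.9)(48.9966) = 122726 J = 29.33 kcal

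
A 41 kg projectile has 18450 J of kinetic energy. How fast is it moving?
v = √(2·KE/m) = √(2·18450/41) = 30.0 m/s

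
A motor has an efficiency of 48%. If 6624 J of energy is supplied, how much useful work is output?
W_out = η·W_in = 0.48·6624 = 3179.52 J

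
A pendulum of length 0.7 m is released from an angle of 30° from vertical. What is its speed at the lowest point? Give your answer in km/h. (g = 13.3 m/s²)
h = L(1 − cosθ) = 0.7(1 − cos30°) = 0.0937822 m
v = √(2gh) = √(2·13.3·0.0937822) = 1.57943 m/s = 5.686 km/h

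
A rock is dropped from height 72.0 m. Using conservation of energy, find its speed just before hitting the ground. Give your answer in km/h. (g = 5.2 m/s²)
mgh = ½mv² ⇒ v = √(2gh) = √(2·5.2·72.0) = 27.3642 m/s = 98.51 km/h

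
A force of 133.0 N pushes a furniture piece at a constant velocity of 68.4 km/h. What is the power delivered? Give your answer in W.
Convert to SI: F = 133.0 N, v = 19.0 m/s
P = Fv = (133.0)(19.0) = 2527 W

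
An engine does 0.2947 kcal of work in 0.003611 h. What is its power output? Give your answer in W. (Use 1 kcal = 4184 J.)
Convert to SI: W = 1233.02 J, t = 12.9996 s
P = W/t = 1233.02/12.9996 = 94.85 W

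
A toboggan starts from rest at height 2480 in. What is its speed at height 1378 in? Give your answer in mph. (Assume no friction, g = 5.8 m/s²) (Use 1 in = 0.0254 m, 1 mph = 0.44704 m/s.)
Convert to SI: h₁−h₂ = 27.9908 m
mgh₁ = mgh₂ + ½mv² ⇒ v = √(2g(h₁−h₂)) = √(2·5.8·27.9908) = 18.0192 m/s = 40.31 mph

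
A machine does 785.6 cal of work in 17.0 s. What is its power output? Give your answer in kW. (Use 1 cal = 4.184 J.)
Convert to SI: W = 3286.95 J, t = 17.0 s
P = W/t = 3286.95/17.0 = 193.35 W = 0.1934 kW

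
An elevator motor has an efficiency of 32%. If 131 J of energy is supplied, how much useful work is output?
W_out = η·W_in = 0.32·131 = 41.92 J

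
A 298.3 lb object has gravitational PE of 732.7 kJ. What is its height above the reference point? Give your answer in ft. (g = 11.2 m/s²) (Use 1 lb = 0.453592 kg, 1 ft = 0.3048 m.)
Convert to SI: m = 135.306 kg, PE = 732700 J
h = PE/(mg) = 732700/(135.306·11.2) = 483.492 m = 1586 ft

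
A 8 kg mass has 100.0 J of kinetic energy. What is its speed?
v = √(2·KE/m) = √(2·100.0/8) = 5.0 m/s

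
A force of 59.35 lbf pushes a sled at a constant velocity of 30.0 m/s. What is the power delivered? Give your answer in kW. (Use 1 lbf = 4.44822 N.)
Convert to SI: F = 264.002 N, v = 30.0 m/s
P = Fv = (264.002)(30.0) = 7920.06 W = 7.92 kW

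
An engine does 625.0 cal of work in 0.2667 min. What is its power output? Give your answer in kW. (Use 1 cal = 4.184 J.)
Convert to SI: W = 2615.0 J, t = 16.002 s
P = W/t = 2615.0/16.002 = 163.417 W = 0.1634 kW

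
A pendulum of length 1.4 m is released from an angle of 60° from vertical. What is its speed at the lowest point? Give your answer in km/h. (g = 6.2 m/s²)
h = L(1 − cosθ) = 1.4(1 − cos60°) = 0.7 m
v = √(2gh) = √(2·6.2·0.7) = 2.94618 m/s = 10.61 km/h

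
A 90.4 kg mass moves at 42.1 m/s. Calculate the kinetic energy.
KE = ½mv² = ½(90.4)(42.1)² = 80110 J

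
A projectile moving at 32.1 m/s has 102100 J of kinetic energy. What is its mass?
m = 2·KE/v² = 2·102100/(32.1)² = 198.2 kg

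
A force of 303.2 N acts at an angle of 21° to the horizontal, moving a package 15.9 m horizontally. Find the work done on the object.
W = F·d·cosθ = (303.2)(15.9)cos(21°) = 4501 J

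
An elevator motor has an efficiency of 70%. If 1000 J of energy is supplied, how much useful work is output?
W_out = η·W_in = 0.7·1000 = 700.0 J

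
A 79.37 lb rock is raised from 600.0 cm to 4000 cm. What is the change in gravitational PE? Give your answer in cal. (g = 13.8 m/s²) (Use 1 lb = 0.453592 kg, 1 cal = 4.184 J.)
Convert to SI: m = 36.0016 kg, Δh = 34.0 m
ΔPE = mgΔh = (36.0016)(13.8)(34.0) = 16891.9 J = 4037 cal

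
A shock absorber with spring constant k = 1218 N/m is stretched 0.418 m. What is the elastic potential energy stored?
PE = ½kx² = ½(1218)(0.418)² = 106.4 J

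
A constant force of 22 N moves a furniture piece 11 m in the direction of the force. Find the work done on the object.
W = F·d = (22)(11) = 242.0 J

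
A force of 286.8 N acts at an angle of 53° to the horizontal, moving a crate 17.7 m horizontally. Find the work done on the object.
W = F·d·cosθ = (286.8)(17.7)cos(53°) = 3055 J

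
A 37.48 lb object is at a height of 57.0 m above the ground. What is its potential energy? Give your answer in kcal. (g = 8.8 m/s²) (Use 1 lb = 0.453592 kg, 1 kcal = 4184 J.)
Convert to SI: m = 17.0006 kg, h = 57.0 m
PE = mgh = (17.0006)(8.8)(57.0) = 8527.52 J = 2.038 kcal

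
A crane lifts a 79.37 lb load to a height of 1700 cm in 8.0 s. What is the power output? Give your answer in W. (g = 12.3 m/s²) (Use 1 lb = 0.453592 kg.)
Convert to SI: m = 36.0016 kg, h = 17.0 m, t = 8.0 s
P = mgh/t = (36.0016)(12.3)(17.0)/8.0 = 941.0 W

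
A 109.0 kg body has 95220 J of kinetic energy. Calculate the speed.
v = √(2·KE/m) = √(2·95220/109.0) = 41.8 m/s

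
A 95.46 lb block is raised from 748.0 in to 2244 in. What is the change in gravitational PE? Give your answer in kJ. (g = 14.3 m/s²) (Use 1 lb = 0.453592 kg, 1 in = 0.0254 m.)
Convert to SI: m = 43.2999 kg, Δh = 37.9984 m
ΔPE = mgΔh = (43.2999)(14.3)(37.9984) = 23528.2 J = 23.53 kJ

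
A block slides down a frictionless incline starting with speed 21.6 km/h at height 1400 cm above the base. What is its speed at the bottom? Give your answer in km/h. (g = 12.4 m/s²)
Convert to SI: v₀ = 6.0 m/s, h = 14.0 m
½mv₀² + mgh = ½mv² ⇒ v = √(v₀² + 2gh) = √(6.0² + 2·12.4·14.0) = 19.5755 m/s = 70.47 km/h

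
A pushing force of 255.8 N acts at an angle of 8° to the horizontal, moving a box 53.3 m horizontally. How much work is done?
W = F·d·cosθ = (255.8)(53.3)cos(8°) = 13500 J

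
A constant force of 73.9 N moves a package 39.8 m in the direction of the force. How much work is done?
W = F·d = (73.9)(39.8) = 2941 J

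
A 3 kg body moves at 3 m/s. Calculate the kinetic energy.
KE = ½mv² = ½(3)(3)² = 13.5 J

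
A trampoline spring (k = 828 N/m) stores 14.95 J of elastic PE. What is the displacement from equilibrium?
x = √(2·PE/k) = √(2·14.95/828) = 0.19 m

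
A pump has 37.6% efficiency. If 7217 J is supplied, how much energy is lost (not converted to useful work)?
W_lost = W_in(1 − η) = 7217·(1 − 0.376) = 4503 J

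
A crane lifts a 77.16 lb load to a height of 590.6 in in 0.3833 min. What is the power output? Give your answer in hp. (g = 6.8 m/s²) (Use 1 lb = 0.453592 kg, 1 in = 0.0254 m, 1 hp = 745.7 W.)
Convert to SI: m = 34.9992 kg, h = 15.0012 m, t = 22.998 s
P = mgh/t = (34.9992)(6.8)(15.0012)/22.998 = 155.24 W = 0.2082 hp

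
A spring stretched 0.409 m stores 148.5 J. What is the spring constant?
k = 2·PE/x² = 2·148.5/(0.409)² = 1775 N/m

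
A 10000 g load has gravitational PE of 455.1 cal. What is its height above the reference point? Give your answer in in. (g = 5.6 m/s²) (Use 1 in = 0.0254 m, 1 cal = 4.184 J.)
Convert to SI: m = 10.0 kg, PE = 1904.14 J
h = PE/(mg) = 1904.14/(10.0·5.6) = 34.0025 m = 1339 in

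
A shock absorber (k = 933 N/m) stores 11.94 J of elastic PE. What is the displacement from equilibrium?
x = √(2·PE/k) = √(2·11.94/933) = 0.16 m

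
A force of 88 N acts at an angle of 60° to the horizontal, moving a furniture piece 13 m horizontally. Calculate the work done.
W = F·d·cosθ = (88)(13)cos(60°) = 572.0 J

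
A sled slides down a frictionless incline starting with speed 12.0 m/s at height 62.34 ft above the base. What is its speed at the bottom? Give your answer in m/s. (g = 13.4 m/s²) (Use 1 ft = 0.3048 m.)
Convert to SI: v₀ = 12.0 m/s, h = 19.0012 m
½mv₀² + mgh = ½mv² ⇒ v = √(v₀² + 2gh) = √(12.0² + 2·13.4·19.0012) = 25.56 m/s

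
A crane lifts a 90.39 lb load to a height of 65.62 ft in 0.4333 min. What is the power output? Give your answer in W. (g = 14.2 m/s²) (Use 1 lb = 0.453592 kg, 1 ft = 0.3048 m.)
Convert to SI: m = 41.0002 kg, h = 20.001 m, t = 25.998 s
P = mgh/t = (41.0002)(14.2)(20.001)/25.998 = 447.9 W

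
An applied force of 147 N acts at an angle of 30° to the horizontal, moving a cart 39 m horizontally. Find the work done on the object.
W = F·d·cosθ = (147)(39)cos(30°) = 4965 J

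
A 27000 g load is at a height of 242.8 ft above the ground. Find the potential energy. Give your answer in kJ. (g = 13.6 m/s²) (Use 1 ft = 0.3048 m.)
Convert to SI: m = 27.0 kg, h = 74.0054 m
PE = mgh = (27.0)(13.6)(74.0054) = 27174.8 J = 27.17 kJ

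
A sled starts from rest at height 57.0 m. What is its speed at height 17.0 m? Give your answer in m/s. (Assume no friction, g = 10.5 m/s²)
mgh₁ = mgh₂ + ½mv² ⇒ v = √(2g(h₁−h₂)) = √(2·10.5·40.0) = 28.98 m/s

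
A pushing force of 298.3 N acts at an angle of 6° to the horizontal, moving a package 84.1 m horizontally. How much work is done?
W = F·d·cosθ = (298.3)(84.1)cos(6°) = 24950 J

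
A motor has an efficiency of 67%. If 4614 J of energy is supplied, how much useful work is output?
W_out = η·W_in = 0.67·4614 = 3091.38 J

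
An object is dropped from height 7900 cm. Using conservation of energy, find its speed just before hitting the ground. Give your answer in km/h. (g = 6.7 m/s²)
Convert to SI: h = 79.0 m
mgh = ½mv² ⇒ v = √(2gh) = √(2·6.7·79.0) = 32.5361 m/s = 117.1 km/h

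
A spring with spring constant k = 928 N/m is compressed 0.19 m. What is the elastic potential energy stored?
PE = ½kx² = ½(928)(0.19)² = 16.75 J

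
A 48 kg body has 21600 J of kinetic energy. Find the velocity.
v = √(2·KE/m) = √(2·21600/48) = 30.0 m/s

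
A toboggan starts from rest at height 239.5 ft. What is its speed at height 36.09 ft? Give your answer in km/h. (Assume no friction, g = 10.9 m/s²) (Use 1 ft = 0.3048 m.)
Convert to SI: h₁−h₂ = 61.9994 m
mgh₁ = mgh₂ + ½mv² ⇒ v = √(2g(h₁−h₂)) = √(2·10.9·61.9994) = 36.7639 m/s = 132.4 km/h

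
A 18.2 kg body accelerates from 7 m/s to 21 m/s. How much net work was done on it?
W = ΔKE = ½m(v₂² − v₁²) = ½(18.2)(21² − 7²) = 3567.2 J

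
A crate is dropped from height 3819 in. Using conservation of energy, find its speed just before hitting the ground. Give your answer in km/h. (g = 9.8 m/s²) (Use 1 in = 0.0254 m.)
Convert to SI: h = 97.0026 m
mgh = ½mv² ⇒ v = √(2gh) = √(2·9.8·97.0026) = 43.6033 m/s = 157.0 km/h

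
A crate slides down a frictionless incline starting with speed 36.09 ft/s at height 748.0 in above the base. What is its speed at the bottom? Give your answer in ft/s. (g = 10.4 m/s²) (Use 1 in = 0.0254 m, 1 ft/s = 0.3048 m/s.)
Convert to SI: v₀ = 11.0002 m/s, h = 18.9992 m
½mv₀² + mgh = ½mv² ⇒ v = √(v₀² + 2gh) = √(11.0002² + 2·10.4·18.9992) = 22.7198 m/s = 74.54 ft/s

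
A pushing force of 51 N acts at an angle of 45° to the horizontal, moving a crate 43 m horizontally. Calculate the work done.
W = F·d·cosθ = (51)(43)cos(45°) = 1551 J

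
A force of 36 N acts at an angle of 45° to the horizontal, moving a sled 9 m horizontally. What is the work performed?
W = F·d·cosθ = (36)(9)cos(45°) = 229.1 J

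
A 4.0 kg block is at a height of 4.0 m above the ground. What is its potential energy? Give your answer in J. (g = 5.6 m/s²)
PE = mgh = (4.0)(5.6)(4.0) = 89.6 J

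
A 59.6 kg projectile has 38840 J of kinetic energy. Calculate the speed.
v = √(2·KE/m) = √(2·38840/59.6) = 36.1 m/s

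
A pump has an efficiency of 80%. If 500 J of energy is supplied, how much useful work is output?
W_out = η·W_in = 0.8·500 = 400.0 J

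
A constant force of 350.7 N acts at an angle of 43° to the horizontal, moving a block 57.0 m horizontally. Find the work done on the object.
W = F·d·cosθ = (350.7)(57.0)cos(43°) = 14620 J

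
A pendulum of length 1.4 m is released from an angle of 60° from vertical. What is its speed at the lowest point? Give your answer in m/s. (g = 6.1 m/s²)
h = L(1 − cosθ) = 1.4(1 − cos60°) = 0.7 m
v = √(2gh) = √(2·6.1·0.7) = 2.922 m/s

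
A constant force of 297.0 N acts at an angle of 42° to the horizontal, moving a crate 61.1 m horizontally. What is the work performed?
W = F·d·cosθ = (297.0)(61.1)cos(42°) = 13490 J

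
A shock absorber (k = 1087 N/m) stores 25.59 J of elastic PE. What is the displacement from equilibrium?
x = √(2·PE/k) = √(2·25.59/1087) = 0.217 m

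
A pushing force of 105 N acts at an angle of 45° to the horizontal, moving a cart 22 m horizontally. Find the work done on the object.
W = F·d·cosθ = (105)(22)cos(45°) = 1633 J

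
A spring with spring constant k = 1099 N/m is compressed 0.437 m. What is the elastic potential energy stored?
PE = ½kx² = ½(1099)(0.437)² = 104.9 J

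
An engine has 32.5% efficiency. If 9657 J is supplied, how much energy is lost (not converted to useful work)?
W_lost = W_in(1 − η) = 9657·(1 − 0.325) = 6518 J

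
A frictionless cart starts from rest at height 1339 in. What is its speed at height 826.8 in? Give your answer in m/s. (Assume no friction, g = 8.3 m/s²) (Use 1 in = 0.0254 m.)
Convert to SI: h₁−h₂ = 13.0099 m
mgh₁ = mgh₂ + ½mv² ⇒ v = √(2g(h₁−h₂)) = √(2·8.3·13.0099) = 14.7 m/s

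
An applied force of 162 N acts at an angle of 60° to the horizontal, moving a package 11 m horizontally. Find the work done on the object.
W = F·d·cosθ = (162)(11)cos(60°) = 891.0 J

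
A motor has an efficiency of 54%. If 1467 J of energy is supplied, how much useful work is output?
W_out = η·W_in = 0.54·1467 = 792.18 J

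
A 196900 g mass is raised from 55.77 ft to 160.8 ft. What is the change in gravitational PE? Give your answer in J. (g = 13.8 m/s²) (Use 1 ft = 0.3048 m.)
Convert to SI: m = 196.9 kg, Δh = 32.0131 m
ΔPE = mgΔh = (196.9)(13.8)(32.0131) = 86990 J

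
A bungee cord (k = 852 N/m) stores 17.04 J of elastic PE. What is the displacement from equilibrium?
x = √(2·PE/k) = √(2·17.04/852) = 0.2 m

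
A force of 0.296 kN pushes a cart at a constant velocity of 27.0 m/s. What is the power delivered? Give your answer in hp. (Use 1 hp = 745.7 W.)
Convert to SI: F = 296.0 N, v = 27.0 m/s
P = Fv = (296.0)(27.0) = 7992.0 W = 10.72 hp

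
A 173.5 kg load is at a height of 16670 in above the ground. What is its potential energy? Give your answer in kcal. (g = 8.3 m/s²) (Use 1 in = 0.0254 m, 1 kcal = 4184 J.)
Convert to SI: m = 173.5 kg, h = 423.418 m
PE = mgh = (173.5)(8.3)(423.418) = 609743 J = 145.7 kcal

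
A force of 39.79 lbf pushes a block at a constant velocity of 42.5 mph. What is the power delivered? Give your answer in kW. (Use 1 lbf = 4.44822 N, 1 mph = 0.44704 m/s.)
Convert to SI: F = 176.995 N, v = 18.9992 m/s
P = Fv = (176.995)(18.9992) = 3362.76 W = 3.363 kW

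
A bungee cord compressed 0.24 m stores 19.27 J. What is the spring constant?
k = 2·PE/x² = 2·19.27/(0.24)² = 669.1 N/m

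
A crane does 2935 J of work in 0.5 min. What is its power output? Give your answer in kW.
Convert to SI: W = 2935.0 J, t = 30.0 s
P = W/t = 2935.0/30.0 = 97.8333 W = 0.09783 kW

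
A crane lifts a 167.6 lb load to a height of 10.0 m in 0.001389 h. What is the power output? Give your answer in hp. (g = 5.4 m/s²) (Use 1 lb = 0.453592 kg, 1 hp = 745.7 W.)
Convert to SI: m = 76.022 kg, h = 10.0 m, t = 5.0004 s
P = mgh/t = (76.022)(5.4)(10.0)/5.0004 = 820.972 W = 1.101 hp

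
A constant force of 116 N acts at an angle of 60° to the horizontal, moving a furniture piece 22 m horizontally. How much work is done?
W = F·d·cosθ = (116)(22)cos(60°) = 1276 J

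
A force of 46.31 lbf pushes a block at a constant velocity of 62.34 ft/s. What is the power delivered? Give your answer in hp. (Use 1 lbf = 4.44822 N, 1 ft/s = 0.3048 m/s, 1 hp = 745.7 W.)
Convert to SI: F = 205.997 N, v = 19.0012 m/s
P = Fv = (205.997)(19.0012) = 3914.2 W = 5.249 hp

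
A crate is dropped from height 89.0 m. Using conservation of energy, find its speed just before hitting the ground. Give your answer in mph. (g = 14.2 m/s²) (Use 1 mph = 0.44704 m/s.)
mgh = ½mv² ⇒ v = √(2gh) = √(2·14.2·89.0) = 50.2752 m/s = 112.5 mph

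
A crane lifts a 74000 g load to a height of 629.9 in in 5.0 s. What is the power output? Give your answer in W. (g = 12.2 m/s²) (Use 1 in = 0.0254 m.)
Convert to SI: m = 74.0 kg, h = 15.9995 m, t = 5.0 s
P = mgh/t = (74.0)(12.2)(15.9995)/5.0 = 2889 W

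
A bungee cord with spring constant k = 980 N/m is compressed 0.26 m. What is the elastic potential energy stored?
PE = ½kx² = ½(980)(0.26)² = 33.12 J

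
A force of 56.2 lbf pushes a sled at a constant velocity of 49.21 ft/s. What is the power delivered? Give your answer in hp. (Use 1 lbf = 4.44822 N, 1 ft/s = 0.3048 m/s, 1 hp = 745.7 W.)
Convert to SI: F = 249.99 N, v = 14.9992 m/s
P = Fv = (249.99)(14.9992) = 3749.65 W = 5.028 hp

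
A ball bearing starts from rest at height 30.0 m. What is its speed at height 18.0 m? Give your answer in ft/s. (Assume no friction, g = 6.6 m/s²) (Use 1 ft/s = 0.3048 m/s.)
mgh₁ = mgh₂ + ½mv² ⇒ v = √(2g(h₁−h₂)) = √(2·6.6·12.0) = 12.5857 m/s = 41.29 ft/s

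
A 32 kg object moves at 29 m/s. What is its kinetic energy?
KE = ½mv² = ½(32)(29)² = 13456.0 J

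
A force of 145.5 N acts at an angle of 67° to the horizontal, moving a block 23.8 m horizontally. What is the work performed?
W = F·d·cosθ = (145.5)(23.8)cos(67°) = 1353 J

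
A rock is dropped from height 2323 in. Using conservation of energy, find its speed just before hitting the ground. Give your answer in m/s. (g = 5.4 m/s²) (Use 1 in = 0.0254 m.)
Convert to SI: h = 59.0042 m
mgh = ½mv² ⇒ v = √(2gh) = √(2·5.4·59.0042) = 25.24 m/s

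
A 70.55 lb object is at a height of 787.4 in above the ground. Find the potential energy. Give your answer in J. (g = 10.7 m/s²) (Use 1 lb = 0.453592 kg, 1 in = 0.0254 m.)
Convert to SI: m = 32.0009 kg, h = 20.0 m
PE = mgh = (32.0009)(10.7)(20.0) = 6848 J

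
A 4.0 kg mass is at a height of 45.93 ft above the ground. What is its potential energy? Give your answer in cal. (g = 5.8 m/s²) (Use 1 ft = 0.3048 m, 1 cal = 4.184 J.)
Convert to SI: m = 4.0 kg, h = 13.9995 m
PE = mgh = (4.0)(5.8)(13.9995) = 324.788 J = 77.63 cal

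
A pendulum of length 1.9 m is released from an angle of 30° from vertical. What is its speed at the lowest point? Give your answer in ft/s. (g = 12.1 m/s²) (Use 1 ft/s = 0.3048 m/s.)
h = L(1 − cosθ) = 1.9(1 − cos30°) = 0.254552 m
v = √(2gh) = √(2·12.1·0.254552) = 2.48197 m/s = 8.143 ft/s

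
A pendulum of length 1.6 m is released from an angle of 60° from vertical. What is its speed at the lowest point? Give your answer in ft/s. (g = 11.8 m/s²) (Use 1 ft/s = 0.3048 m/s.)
h = L(1 − cosθ) = 1.6(1 − cos60°) = 0.8 m
v = √(2gh) = √(2·11.8·0.8) = 4.34511 m/s = 14.26 ft/s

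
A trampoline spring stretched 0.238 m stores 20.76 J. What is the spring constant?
k = 2·PE/x² = 2·20.76/(0.238)² = 733.0 N/m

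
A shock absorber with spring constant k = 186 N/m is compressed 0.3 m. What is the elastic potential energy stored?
PE = ½kx² = ½(186)(0.3)² = 8.37 J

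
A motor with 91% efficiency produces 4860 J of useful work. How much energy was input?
W_in = W_out/η = 4860/0.91 = 5341 J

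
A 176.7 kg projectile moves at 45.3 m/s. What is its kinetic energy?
KE = ½mv² = ½(176.7)(45.3)² = 181300 J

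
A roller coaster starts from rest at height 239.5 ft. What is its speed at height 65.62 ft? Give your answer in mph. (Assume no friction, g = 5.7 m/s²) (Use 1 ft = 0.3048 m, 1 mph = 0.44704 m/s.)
Convert to SI: h₁−h₂ = 52.9986 m
mgh₁ = mgh₂ + ½mv² ⇒ v = √(2g(h₁−h₂)) = √(2·5.7·52.9986) = 24.5802 m/s = 54.98 mph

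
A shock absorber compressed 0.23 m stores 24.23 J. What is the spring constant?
k = 2·PE/x² = 2·24.23/(0.23)² = 916.1 N/m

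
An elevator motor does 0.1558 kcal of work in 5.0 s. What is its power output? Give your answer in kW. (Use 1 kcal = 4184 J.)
Convert to SI: W = 651.867 J, t = 5.0 s
P = W/t = 651.867/5.0 = 130.373 W = 0.1304 kW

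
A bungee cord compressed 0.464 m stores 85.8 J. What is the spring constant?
k = 2·PE/x² = 2·85.8/(0.464)² = 797.0 N/m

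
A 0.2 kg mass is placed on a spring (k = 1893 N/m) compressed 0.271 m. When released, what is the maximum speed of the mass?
½kx² = ½mv² ⇒ v = x√(k/m) = (0.271)√(1893/0.2) = 26.37 m/s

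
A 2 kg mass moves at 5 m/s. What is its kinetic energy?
KE = ½mv² = ½(2)(5)² = 25.0 J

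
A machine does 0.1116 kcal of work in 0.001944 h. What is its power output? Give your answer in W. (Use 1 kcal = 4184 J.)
Convert to SI: W = 466.934 J, t = 6.9984 s
P = W/t = 466.934/6.9984 = 66.72 W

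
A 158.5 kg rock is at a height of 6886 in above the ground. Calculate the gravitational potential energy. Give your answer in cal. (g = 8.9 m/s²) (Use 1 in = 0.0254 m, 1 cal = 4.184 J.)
Convert to SI: m = 158.5 kg, h = 174.904 m
PE = mgh = (158.5)(8.9)(174.904) = 246729 J = 58970 cal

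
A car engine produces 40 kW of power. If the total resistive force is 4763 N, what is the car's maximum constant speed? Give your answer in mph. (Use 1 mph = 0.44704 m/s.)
P = Fv ⇒ v = P/F = 40000 W/4763.0 N = 8.39807 m/s = 18.79 mph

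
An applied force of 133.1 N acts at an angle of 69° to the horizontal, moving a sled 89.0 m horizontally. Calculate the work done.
W = F·d·cosθ = (133.1)(89.0)cos(69°) = 4245 J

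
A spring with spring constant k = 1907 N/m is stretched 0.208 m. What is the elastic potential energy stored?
PE = ½kx² = ½(1907)(0.208)² = 41.25 J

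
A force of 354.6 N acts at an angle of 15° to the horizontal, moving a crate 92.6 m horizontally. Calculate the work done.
W = F·d·cosθ = (354.6)(92.6)cos(15°) = 31720 J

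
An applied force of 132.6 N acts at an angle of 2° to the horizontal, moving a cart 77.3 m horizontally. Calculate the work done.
W = F·d·cosθ = (132.6)(77.3)cos(2°) = 10240 J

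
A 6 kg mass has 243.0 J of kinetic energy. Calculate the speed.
v = √(2·KE/m) = √(2·243.0/6) = 9.0 m/s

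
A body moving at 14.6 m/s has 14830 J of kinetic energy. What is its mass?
m = 2·KE/v² = 2·14830/(14.6)² = 139.1 kg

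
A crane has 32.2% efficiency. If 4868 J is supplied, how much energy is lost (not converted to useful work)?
W_lost = W_in(1 − η) = 4868·(1 − 0.322) = 3301 J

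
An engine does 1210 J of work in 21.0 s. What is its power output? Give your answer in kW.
P = W/t = 1210.0/21.0 = 57.619 W = 0.05762 kW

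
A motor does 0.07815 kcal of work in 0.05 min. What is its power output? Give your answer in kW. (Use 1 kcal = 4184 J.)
Convert to SI: W = 326.98 J, t = 3.0 s
P = W/t = 326.98/3.0 = 108.993 W = 0.109 kW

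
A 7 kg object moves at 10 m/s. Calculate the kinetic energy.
KE = ½mv² = ½(7)(10)² = 350.0 J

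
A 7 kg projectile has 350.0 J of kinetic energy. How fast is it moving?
v = √(2·KE/m) = √(2·350.0/7) = 10.0 m/s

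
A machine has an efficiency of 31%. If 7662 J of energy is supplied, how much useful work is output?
W_out = η·W_in = 0.31·7662 = 2375.22 J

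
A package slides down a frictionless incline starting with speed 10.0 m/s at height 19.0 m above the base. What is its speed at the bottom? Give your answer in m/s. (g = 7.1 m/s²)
½mv₀² + mgh = ½mv² ⇒ v = √(v₀² + 2gh) = √(10.0² + 2·7.1·19.0) = 19.23 m/s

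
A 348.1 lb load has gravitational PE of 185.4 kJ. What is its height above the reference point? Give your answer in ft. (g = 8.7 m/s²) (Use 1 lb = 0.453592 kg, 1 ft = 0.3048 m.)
Convert to SI: m = 157.895 kg, PE = 185400 J
h = PE/(mg) = 185400/(157.895·8.7) = 134.965 m = 442.8 ft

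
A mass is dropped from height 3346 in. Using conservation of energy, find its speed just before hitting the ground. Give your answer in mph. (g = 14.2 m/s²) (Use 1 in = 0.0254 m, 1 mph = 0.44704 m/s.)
Convert to SI: h = 84.9884 m
mgh = ½mv² ⇒ v = √(2gh) = √(2·14.2·84.9884) = 49.1291 m/s = 109.9 mph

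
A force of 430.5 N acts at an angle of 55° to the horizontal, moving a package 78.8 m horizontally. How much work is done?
W = F·d·cosθ = (430.5)(78.8)cos(55°) = 19460 J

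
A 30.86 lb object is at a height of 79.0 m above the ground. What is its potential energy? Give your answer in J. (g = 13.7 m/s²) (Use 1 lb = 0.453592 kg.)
Convert to SI: m = 13.9978 kg, h = 79.0 m
PE = mgh = (13.9978)(13.7)(79.0) = 15150 J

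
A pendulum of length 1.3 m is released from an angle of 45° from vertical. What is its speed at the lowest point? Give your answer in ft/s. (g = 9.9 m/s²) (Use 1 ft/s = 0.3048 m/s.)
h = L(1 − cosθ) = 1.3(1 − cos45°) = 0.380761 m
v = √(2gh) = √(2·9.9·0.380761) = 2.74574 m/s = 9.008 ft/s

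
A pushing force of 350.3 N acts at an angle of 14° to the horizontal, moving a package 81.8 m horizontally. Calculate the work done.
W = F·d·cosθ = (350.3)(81.8)cos(14°) = 27800 J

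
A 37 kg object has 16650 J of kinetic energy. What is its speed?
v = √(2·KE/m) = √(2·16650/37) = 30.0 m/s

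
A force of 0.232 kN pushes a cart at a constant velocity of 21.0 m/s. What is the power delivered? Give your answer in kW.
Convert to SI: F = 232.0 N, v = 21.0 m/s
P = Fv = (232.0)(21.0) = 4872.0 W = 4.872 kW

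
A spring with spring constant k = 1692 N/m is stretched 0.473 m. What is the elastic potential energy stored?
PE = ½kx² = ½(1692)(0.473)² = 189.3 J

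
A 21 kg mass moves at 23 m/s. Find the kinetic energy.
KE = ½mv² = ½(21)(23)² = 5554.5 J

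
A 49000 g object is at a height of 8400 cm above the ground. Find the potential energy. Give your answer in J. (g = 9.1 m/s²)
Convert to SI: m = 49.0 kg, h = 84.0 m
PE = mgh = (49.0)(9.1)(84.0) = 37460 J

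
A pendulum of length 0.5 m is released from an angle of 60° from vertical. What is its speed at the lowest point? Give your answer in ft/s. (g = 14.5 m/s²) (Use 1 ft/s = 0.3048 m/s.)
h = L(1 − cosθ) = 0.5(1 − cos60°) = 0.25 m
v = √(2gh) = √(2·14.5·0.25) = 2.69258 m/s = 8.834 ft/s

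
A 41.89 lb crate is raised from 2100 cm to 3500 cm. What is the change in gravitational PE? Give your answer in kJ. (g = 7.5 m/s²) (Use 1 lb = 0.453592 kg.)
Convert to SI: m = 19.001 kg, Δh = 14.0 m
ΔPE = mgΔh = (19.001)(7.5)(14.0) = 1995.1 J = 1.995 kJ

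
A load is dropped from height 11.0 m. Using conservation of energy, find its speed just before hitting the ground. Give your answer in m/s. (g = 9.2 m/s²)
mgh = ½mv² ⇒ v = √(2gh) = √(2·9.2·11.0) = 14.23 m/s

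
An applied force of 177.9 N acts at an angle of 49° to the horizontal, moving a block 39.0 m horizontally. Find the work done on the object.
W = F·d·cosθ = (177.9)(39.0)cos(49°) = 4552 J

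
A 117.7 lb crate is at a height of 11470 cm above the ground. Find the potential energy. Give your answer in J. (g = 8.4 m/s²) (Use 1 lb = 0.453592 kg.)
Convert to SI: m = 53.3878 kg, h = 114.7 m
PE = mgh = (53.3878)(8.4)(114.7) = 51440 J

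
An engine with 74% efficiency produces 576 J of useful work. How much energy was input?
W_in = W_out/η = 576/0.74 = 778.4 J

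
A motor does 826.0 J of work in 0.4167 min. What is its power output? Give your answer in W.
Convert to SI: W = 826.0 J, t = 25.002 s
P = W/t = 826.0/25.002 = 33.04 W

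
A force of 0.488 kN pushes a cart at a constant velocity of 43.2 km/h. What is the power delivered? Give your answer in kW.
Convert to SI: F = 488.0 N, v = 12.0 m/s
P = Fv = (488.0)(12.0) = 5856.0 W = 5.856 kW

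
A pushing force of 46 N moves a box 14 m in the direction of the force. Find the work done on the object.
W = F·d = (46)(14) = 644.0 J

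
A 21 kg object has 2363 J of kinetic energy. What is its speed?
v = √(2·KE/m) = √(2·2363/21) = 15.0 m/s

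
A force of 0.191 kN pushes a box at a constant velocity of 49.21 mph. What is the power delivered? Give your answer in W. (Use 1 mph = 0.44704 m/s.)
Convert to SI: F = 191.0 N, v = 21.9988 m/s
P = Fv = (191.0)(21.9988) = 4202 W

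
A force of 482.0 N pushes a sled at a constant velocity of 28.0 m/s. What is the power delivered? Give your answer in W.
P = Fv = (482.0)(28.0) = 13500 W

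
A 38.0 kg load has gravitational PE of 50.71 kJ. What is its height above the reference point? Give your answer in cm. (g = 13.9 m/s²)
Convert to SI: m = 38.0 kg, PE = 50710.0 J
h = PE/(mg) = 50710.0/(38.0·13.9) = 96.0053 m = 9601 cm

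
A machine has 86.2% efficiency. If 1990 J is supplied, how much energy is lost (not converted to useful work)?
W_lost = W_in(1 − η) = 1990·(1 − 0.862) = 274.6 J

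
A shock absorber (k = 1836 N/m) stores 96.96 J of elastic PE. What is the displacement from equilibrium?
x = √(2·PE/k) = √(2·96.96/1836) = 0.325 m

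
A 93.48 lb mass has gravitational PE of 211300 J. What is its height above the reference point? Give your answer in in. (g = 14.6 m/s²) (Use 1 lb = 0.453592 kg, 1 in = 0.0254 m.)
Convert to SI: m = 42.4018 kg, PE = 211300 J
h = PE/(mg) = 211300/(42.4018·14.6) = 341.321 m = 13440 in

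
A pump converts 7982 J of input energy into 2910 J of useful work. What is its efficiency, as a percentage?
η = W_out/W_in = 2910/7982 = 36.46%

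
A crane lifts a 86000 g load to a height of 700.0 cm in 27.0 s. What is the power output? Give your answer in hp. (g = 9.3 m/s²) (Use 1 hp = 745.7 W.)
Convert to SI: m = 86.0 kg, h = 7.0 m, t = 27.0 s
P = mgh/t = (86.0)(9.3)(7.0)/27.0 = 207.356 W = 0.2781 hp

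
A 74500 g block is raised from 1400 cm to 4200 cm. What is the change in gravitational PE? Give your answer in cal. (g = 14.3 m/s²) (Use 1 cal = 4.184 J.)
Convert to SI: m = 74.5 kg, Δh = 28.0 m
ΔPE = mgΔh = (74.5)(14.3)(28.0) = 29829.8 J = 7129 cal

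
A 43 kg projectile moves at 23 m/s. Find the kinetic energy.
KE = ½mv² = ½(43)(23)² = 11373.5 J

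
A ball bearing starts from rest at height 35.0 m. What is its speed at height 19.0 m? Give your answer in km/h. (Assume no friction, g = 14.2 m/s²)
mgh₁ = mgh₂ + ½mv² ⇒ v = √(2g(h₁−h₂)) = √(2·14.2·16.0) = 21.3167 m/s = 76.74 km/h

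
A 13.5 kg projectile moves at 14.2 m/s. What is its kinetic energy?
KE = ½mv² = ½(13.5)(14.2)² = 1361 J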